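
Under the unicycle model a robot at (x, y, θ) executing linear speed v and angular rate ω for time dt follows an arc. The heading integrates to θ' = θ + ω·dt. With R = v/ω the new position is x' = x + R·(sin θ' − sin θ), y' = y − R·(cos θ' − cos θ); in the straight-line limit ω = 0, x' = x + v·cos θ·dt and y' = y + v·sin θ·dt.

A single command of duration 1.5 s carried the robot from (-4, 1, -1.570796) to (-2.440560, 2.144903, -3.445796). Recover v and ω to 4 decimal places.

v = -1.5000, ω = -1.2500

Δθ = -3.445796 − -1.570796 = -1.875000
ω = Δθ/dt = -1.875000/1.5 = -1.2500
R = Δx/(sin θ' − sin θ) = 1.2000
v = R·ω = 1.2000·-1.2500 = -1.5000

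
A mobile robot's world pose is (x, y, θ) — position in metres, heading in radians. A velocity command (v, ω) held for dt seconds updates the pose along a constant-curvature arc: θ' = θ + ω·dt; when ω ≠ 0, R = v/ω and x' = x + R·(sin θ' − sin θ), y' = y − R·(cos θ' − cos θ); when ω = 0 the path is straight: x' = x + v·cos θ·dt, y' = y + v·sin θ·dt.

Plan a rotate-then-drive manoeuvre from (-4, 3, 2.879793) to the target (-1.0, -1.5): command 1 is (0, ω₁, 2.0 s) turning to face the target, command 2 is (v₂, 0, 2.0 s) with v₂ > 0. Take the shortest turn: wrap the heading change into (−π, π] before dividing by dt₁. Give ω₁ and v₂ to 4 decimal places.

heading to target = atan2(-1.5−3, -1−-4) = -0.9828
Δθ = wrap(-0.9828 − 2.8798) = 2.4206; ω₁ = Δθ/dt₁ = 1.2103
distance = √((-1−-4)² + (-1.5−3)²) = 5.4083; v₂ = distance/dt₂ = 2.7042

ω₁ = 1.2103, v₂ = 2.7042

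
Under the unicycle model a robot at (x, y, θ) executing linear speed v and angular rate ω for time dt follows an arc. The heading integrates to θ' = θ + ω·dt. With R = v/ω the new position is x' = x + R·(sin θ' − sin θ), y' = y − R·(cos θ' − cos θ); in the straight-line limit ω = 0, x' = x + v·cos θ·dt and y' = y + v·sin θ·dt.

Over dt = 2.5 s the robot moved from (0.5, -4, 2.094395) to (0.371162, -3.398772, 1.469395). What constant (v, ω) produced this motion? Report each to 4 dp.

Δθ = 1.469395 − 2.094395 = -0.625000
ω = Δθ/dt = -0.625000/2.5 = -0.2500
R = −Δy/(cos θ' − cos θ) = -1.0000
v = R·ω = -1.0000·-0.2500 = 0.2500

v = 0.2500, ω = -0.2500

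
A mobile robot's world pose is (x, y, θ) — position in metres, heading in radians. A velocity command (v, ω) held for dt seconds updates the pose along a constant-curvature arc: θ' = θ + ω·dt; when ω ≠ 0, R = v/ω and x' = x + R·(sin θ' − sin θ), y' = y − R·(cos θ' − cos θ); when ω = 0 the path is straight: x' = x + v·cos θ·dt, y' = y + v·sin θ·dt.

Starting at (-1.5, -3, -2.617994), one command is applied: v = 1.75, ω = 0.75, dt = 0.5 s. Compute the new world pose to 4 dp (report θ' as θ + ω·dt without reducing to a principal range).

θ' = -2.6180 + 0.75·0.5 = -2.2430
R = v/ω = 1.75/0.75 = 2.3333
x' = -1.5 + 2.3333·(sin -2.2430 − sin -2.6180) = -2.1591
y' = -3 − 2.3333·(cos -2.2430 − cos -2.6180) = -3.5677

(-2.1591, -3.5677, -2.2430)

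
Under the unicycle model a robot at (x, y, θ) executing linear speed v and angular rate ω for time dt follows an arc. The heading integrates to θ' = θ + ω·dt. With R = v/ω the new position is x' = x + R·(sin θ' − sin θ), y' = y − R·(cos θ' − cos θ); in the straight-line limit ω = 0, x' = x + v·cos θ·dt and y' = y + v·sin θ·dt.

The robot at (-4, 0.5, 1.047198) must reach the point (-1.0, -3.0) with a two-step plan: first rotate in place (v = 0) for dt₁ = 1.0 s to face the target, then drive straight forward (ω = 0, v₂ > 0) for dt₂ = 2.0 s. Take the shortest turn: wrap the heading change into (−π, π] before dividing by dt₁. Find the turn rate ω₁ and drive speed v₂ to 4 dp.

heading to target = atan2(-3−0.5, -1−-4) = -0.8622
Δθ = wrap(-0.8622 − 1.0472) = -1.9094; ω₁ = Δθ/dt₁ = -1.9094
distance = √((-1−-4)² + (-3−0.5)²) = 4.6098; v₂ = distance/dt₂ = 2.3049

ω₁ = -1.9094, v₂ = 2.3049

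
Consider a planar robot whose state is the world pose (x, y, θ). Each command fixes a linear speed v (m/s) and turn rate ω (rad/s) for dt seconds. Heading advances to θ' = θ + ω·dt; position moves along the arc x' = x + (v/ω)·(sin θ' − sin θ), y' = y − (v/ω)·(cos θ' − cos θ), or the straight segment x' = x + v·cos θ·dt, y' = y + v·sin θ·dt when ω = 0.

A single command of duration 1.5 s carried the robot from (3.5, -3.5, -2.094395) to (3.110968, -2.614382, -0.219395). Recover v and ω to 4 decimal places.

Δθ = -0.219395 − -2.094395 = 1.875000
ω = Δθ/dt = 1.875000/1.5 = 1.2500
R = −Δy/(cos θ' − cos θ) = -0.6000
v = R·ω = -0.6000·1.2500 = -0.7500

v = -0.7500, ω = 1.2500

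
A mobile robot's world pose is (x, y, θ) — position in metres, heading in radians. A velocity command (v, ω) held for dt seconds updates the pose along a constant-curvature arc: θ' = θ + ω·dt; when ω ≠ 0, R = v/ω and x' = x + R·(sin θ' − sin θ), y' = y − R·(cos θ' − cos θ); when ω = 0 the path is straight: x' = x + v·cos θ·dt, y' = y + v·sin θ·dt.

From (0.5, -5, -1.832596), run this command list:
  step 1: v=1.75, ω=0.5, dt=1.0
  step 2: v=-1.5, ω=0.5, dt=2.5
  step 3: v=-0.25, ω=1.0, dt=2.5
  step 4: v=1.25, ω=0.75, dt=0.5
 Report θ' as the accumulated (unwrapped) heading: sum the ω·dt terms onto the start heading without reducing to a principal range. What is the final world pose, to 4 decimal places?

(-2.9085, -4.5685, 2.7924)

step 1: θ'=-1.3326 (R=3.5000) → pose (0.4796, -6.7317, -1.3326)
step 2: θ'=-0.0826 (R=-3.0000) → pose (-2.1882, -4.4498, -0.0826)
step 3: θ'=2.4174 (R=-0.2500) → pose (-2.3745, -4.8862, 2.4174)
step 4: θ'=2.7924 (R=1.6667) → pose (-2.9085, -4.5685, 2.7924)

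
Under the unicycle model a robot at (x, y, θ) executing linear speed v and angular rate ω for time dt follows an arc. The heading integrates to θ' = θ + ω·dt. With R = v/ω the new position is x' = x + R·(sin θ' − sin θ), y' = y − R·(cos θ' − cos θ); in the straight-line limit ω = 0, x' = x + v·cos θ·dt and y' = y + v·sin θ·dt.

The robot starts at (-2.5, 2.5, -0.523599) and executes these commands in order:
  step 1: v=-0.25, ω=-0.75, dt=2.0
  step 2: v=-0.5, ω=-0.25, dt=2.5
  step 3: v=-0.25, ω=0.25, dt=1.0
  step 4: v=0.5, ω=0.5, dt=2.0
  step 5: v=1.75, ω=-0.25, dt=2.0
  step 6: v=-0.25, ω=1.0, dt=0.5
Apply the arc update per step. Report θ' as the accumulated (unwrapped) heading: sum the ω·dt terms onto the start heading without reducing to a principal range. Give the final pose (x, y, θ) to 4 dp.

step 1: θ'=-2.0236 (R=0.3333) → pose (-2.6331, 2.9345, -2.0236)
step 2: θ'=-2.6486 (R=2.0000) → pose (-1.7812, 3.8214, -2.6486)
step 3: θ'=-2.3986 (R=-1.0000) → pose (-1.5779, 3.9658, -2.3986)
step 4: θ'=-1.3986 (R=1.0000) → pose (-1.8866, 3.0580, -1.3986)
step 5: θ'=-1.8986 (R=-7.0000) → pose (-2.1559, -0.3951, -1.8986)
step 6: θ'=-1.3986 (R=-0.2500) → pose (-2.1462, -0.2718, -1.3986)

(-2.1462, -0.2718, -1.3986)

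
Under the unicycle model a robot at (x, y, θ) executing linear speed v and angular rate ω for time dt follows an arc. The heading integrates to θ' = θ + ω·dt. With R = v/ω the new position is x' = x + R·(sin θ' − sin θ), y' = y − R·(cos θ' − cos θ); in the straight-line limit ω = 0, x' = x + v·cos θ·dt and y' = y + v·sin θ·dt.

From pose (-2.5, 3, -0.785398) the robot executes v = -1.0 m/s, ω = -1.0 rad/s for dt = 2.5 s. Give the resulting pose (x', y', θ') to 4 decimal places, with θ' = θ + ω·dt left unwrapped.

(-1.6496, 4.6968, -3.2854)

θ' = -0.7854 + -1.0·2.5 = -3.2854
R = v/ω = -1.0/-1.0 = 1.0000
x' = -2.5 + 1.0000·(sin -3.2854 − sin -0.7854) = -1.6496
y' = 3 − 1.0000·(cos -3.2854 − cos -0.7854) = 4.6968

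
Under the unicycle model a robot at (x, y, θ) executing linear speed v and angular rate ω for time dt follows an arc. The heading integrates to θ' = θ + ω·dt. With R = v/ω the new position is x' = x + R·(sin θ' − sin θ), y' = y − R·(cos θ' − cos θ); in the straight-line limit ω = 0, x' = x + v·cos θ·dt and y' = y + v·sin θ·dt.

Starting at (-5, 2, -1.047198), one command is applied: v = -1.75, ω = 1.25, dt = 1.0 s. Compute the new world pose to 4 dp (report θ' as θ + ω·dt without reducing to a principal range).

(-6.4944, 2.6713, 0.2028)

θ' = -1.0472 + 1.25·1.0 = 0.2028
R = v/ω = -1.75/1.25 = -1.4000
x' = -5 + -1.4000·(sin 0.2028 − sin -1.0472) = -6.4944
y' = 2 − -1.4000·(cos 0.2028 − cos -1.0472) = 2.6713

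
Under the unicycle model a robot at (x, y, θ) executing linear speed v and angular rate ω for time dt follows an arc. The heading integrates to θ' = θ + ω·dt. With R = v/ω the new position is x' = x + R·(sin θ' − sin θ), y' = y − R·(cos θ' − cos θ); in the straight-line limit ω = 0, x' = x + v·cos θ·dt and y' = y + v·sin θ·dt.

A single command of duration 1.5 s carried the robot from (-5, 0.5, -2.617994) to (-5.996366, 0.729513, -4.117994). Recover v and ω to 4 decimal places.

Δθ = -4.117994 − -2.617994 = -1.500000
ω = Δθ/dt = -1.500000/1.5 = -1.0000
R = Δx/(sin θ' − sin θ) = -0.7500
v = R·ω = -0.7500·-1.0000 = 0.7500

v = 0.7500, ω = -1.0000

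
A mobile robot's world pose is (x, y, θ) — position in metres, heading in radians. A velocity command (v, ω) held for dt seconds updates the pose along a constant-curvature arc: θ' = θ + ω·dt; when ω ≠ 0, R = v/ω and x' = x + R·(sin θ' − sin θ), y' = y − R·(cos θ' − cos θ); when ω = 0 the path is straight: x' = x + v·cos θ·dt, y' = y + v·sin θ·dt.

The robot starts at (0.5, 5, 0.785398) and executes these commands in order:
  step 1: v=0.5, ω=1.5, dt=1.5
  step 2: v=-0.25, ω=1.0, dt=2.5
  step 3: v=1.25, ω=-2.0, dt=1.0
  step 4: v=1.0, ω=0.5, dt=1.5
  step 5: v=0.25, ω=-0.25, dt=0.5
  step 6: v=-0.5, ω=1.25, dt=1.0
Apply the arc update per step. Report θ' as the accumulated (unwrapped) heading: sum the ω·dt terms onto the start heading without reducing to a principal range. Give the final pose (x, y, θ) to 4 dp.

(-0.8350, 4.3016, 5.4104)

step 1: θ'=3.0354 (R=0.3333) → pose (0.2996, 5.5672, 3.0354)
step 2: θ'=5.5354 (R=-0.2500) → pose (0.4961, 5.9990, 5.5354)
step 3: θ'=3.5354 (R=-0.6250) → pose (0.3109, 4.9636, 3.5354)
step 4: θ'=4.2854 (R=2.0000) → pose (-0.7421, 3.9450, 4.2854)
step 5: θ'=4.1604 (R=-1.0000) → pose (-0.8008, 3.8347, 4.1604)
step 6: θ'=5.4104 (R=-0.4000) → pose (-0.8350, 4.3016, 5.4104)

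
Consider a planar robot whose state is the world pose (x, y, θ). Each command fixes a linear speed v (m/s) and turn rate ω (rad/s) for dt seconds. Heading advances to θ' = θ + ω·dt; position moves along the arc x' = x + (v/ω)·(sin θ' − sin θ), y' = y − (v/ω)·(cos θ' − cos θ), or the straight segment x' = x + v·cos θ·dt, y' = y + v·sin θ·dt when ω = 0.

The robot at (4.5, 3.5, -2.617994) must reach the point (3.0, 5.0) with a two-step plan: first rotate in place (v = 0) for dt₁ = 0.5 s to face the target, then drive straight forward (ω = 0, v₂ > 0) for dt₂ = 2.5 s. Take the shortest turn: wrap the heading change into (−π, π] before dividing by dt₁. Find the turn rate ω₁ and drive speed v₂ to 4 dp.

heading to target = atan2(5−3.5, 3−4.5) = 2.3562
Δθ = wrap(2.3562 − -2.6180) = -1.3090; ω₁ = Δθ/dt₁ = -2.6180
distance = √((3−4.5)² + (5−3.5)²) = 2.1213; v₂ = distance/dt₂ = 0.8485

ω₁ = -2.6180, v₂ = 0.8485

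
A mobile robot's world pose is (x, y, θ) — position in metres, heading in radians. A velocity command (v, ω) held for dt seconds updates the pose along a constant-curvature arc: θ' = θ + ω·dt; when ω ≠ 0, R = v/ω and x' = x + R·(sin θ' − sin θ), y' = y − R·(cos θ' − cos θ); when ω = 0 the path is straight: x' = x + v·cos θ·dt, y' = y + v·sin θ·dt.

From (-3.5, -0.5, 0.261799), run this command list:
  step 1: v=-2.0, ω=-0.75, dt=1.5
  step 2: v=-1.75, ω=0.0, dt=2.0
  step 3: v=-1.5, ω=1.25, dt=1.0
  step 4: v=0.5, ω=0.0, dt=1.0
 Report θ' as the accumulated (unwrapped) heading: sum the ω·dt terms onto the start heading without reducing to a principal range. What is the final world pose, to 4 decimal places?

(-9.3932, 3.5221, 0.3868)

step 1: θ'=-0.8632 (R=2.6667) → pose (-6.2167, 0.3424, -0.8632)
step 2: θ'=-0.8632 (straight) → pose (-8.4917, 3.0022, -0.8632)
step 3: θ'=0.3868 (R=-1.2000) → pose (-9.8563, 3.3335, 0.3868)
step 4: θ'=0.3868 (straight) → pose (-9.3932, 3.5221, 0.3868)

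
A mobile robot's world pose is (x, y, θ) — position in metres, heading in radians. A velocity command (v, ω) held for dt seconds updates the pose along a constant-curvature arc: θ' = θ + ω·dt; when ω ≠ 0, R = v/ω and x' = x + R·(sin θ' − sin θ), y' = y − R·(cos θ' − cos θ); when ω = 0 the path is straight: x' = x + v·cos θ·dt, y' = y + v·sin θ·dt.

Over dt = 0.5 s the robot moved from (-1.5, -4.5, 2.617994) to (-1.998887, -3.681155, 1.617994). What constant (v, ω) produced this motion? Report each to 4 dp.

Δθ = 1.617994 − 2.617994 = -1.000000
ω = Δθ/dt = -1.000000/0.5 = -2.0000
R = −Δy/(cos θ' − cos θ) = -1.0000
v = R·ω = -1.0000·-2.0000 = 2.0000

v = 2.0000, ω = -2.0000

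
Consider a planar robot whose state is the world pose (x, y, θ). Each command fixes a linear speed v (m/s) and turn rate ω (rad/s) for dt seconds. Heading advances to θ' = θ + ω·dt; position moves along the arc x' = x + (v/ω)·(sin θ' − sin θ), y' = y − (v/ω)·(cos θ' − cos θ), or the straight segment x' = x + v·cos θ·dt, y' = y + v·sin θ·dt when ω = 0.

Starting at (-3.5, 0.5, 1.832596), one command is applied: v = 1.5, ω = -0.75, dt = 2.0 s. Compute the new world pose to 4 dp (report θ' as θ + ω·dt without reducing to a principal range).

θ' = 1.8326 + -0.75·2.0 = 0.3326
R = v/ω = 1.5/-0.75 = -2.0000
x' = -3.5 + -2.0000·(sin 0.3326 − sin 1.8326) = -2.2211
y' = 0.5 − -2.0000·(cos 0.3326 − cos 1.8326) = 2.9080

(-2.2211, 2.9080, 0.3326)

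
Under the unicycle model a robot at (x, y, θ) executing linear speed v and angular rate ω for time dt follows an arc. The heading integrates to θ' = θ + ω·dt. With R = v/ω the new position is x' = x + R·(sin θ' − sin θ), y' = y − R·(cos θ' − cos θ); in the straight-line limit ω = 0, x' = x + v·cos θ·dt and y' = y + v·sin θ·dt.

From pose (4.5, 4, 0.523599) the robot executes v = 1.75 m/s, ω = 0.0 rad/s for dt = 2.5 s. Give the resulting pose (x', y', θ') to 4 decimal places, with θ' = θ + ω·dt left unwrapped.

θ' = 0.5236 + 0.0·2.5 = 0.5236
ω = 0 → straight: x' = 4.5 + 1.75·cos(0.5236)·2.5 = 8.2889
y' = 4 + 1.75·sin(0.5236)·2.5 = 6.1875

(8.2889, 6.1875, 0.5236)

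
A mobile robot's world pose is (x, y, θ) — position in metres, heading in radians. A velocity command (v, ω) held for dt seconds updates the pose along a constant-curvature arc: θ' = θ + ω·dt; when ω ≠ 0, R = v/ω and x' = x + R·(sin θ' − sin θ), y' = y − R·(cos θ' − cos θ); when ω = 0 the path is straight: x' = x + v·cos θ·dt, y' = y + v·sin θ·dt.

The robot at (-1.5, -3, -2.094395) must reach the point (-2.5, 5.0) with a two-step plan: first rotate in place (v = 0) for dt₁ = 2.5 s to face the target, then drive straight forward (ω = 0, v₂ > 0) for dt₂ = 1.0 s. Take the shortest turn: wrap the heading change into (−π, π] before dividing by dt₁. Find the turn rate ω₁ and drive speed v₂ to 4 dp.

ω₁ = -0.9975, v₂ = 8.0623

heading to target = atan2(5−-3, -2.5−-1.5) = 1.6952
Δθ = wrap(1.6952 − -2.0944) = -2.4936; ω₁ = Δθ/dt₁ = -0.9975
distance = √((-2.5−-1.5)² + (5−-3)²) = 8.0623; v₂ = distance/dt₂ = 8.0623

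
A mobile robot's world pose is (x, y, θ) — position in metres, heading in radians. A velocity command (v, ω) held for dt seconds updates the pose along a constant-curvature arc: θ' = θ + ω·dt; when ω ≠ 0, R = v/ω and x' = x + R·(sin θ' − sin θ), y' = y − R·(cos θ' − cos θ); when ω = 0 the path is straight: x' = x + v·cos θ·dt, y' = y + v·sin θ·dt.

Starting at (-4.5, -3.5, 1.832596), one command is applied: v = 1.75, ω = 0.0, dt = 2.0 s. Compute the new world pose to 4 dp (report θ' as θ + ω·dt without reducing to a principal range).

(-5.4059, -0.1193, 1.8326)

θ' = 1.8326 + 0.0·2.0 = 1.8326
ω = 0 → straight: x' = -4.5 + 1.75·cos(1.8326)·2.0 = -5.4059
y' = -3.5 + 1.75·sin(1.8326)·2.0 = -0.1193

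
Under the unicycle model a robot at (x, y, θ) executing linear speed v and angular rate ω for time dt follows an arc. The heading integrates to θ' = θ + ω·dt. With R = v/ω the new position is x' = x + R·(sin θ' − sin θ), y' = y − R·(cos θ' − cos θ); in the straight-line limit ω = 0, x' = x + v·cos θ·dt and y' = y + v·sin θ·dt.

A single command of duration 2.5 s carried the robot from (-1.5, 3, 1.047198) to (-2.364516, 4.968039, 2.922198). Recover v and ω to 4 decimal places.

Δθ = 2.922198 − 1.047198 = 1.875000
ω = Δθ/dt = 1.875000/2.5 = 0.7500
R = −Δy/(cos θ' − cos θ) = 1.3333
v = R·ω = 1.3333·0.7500 = 1.0000

v = 1.0000, ω = 0.7500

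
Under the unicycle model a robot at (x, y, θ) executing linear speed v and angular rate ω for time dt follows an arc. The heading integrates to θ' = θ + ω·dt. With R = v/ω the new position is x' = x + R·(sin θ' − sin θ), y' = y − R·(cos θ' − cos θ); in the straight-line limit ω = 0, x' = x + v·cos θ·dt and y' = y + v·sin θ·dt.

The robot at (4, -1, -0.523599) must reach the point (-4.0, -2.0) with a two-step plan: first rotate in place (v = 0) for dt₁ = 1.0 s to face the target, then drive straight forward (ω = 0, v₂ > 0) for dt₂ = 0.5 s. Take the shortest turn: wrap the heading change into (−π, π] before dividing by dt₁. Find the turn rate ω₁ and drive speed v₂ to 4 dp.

heading to target = atan2(-2−-1, -4−4) = -3.0172
Δθ = wrap(-3.0172 − -0.5236) = -2.4936; ω₁ = Δθ/dt₁ = -2.4936
distance = √((-4−4)² + (-2−-1)²) = 8.0623; v₂ = distance/dt₂ = 16.1245

ω₁ = -2.4936, v₂ = 16.1245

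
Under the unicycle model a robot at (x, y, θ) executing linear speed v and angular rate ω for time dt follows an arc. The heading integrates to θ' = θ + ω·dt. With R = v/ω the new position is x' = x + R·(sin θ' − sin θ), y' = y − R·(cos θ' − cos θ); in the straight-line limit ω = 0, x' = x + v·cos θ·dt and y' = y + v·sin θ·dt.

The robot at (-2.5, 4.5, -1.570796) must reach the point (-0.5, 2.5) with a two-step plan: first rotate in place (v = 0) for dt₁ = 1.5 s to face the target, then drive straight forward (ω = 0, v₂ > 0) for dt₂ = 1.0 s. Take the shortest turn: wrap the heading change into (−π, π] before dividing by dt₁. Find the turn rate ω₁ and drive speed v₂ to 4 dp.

ω₁ = 0.5236, v₂ = 2.8284

heading to target = atan2(2.5−4.5, -0.5−-2.5) = -0.7854
Δθ = wrap(-0.7854 − -1.5708) = 0.7854; ω₁ = Δθ/dt₁ = 0.5236
distance = √((-0.5−-2.5)² + (2.5−4.5)²) = 2.8284; v₂ = distance/dt₂ = 2.8284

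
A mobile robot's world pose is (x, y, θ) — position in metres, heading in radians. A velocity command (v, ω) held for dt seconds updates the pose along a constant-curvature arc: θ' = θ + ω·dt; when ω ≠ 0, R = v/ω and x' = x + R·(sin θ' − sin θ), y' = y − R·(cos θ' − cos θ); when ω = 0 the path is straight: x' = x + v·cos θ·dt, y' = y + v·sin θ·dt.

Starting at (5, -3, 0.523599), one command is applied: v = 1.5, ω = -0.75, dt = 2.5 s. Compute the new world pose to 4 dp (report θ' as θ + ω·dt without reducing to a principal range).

(7.9521, -4.2968, -1.3514)

θ' = 0.5236 + -0.75·2.5 = -1.3514
R = v/ω = 1.5/-0.75 = -2.0000
x' = 5 + -2.0000·(sin -1.3514 − sin 0.5236) = 7.9521
y' = -3 − -2.0000·(cos -1.3514 − cos 0.5236) = -4.2968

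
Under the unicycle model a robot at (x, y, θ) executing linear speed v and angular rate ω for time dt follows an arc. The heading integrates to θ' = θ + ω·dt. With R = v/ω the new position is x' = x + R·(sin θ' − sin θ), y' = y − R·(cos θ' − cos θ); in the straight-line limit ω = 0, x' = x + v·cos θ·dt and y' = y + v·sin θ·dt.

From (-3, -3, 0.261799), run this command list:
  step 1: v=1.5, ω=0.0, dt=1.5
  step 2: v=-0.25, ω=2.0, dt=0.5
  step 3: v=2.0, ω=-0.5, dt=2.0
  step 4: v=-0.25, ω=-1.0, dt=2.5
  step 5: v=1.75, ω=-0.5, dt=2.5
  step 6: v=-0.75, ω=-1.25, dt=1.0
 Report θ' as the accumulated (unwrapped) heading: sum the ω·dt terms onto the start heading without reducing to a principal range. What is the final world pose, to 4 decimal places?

(-1.9412, -1.1622, -4.7382)

step 1: θ'=0.2618 (straight) → pose (-0.8267, -2.4177, 0.2618)
step 2: θ'=1.2618 (R=-0.1250) → pose (-0.9134, -2.5004, 1.2618)
step 3: θ'=0.2618 (R=-4.0000) → pose (1.8619, 0.1469, 0.2618)
step 4: θ'=-2.2382 (R=0.2500) → pose (1.6008, 0.5431, -2.2382)
step 5: θ'=-3.4882 (R=-3.5000) → pose (-2.3372, -0.5824, -3.4882)
step 6: θ'=-4.7382 (R=0.6000) → pose (-1.9412, -1.1622, -4.7382)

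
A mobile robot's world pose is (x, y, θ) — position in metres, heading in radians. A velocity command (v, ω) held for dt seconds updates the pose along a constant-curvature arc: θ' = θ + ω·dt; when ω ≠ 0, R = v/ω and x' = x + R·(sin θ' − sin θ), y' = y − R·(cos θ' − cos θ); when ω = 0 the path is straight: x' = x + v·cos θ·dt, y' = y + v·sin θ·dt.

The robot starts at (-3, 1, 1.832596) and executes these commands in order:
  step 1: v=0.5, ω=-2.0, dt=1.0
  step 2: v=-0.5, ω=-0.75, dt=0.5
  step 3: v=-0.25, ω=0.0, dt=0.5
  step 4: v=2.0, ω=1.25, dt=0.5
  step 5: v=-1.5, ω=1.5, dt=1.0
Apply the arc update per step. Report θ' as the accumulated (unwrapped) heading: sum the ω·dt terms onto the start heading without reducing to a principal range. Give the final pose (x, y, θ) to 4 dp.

(-3.0165, 0.2295, 1.5826)

step 1: θ'=-0.1674 (R=-0.2500) → pose (-2.7169, 1.3112, -0.1674)
step 2: θ'=-0.5424 (R=0.6667) → pose (-2.9499, 1.3976, -0.5424)
step 3: θ'=-0.5424 (straight) → pose (-3.0570, 1.4621, -0.5424)
step 4: θ'=0.0826 (R=1.6000) → pose (-2.0991, 1.2379, 0.0826)
step 5: θ'=1.5826 (R=-1.0000) → pose (-3.0165, 0.2295, 1.5826)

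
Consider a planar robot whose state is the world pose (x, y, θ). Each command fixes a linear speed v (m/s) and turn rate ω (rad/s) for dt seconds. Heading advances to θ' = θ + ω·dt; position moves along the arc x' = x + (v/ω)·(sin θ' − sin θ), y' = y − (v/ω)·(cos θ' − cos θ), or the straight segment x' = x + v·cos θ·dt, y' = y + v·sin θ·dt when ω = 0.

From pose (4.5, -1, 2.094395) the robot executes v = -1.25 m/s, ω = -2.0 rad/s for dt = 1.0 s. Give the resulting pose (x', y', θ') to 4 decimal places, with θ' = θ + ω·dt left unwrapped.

(4.0176, -1.9347, 0.0944)

θ' = 2.0944 + -2.0·1.0 = 0.0944
R = v/ω = -1.25/-2.0 = 0.6250
x' = 4.5 + 0.6250·(sin 0.0944 − sin 2.0944) = 4.0176
y' = -1 − 0.6250·(cos 0.0944 − cos 2.0944) = -1.9347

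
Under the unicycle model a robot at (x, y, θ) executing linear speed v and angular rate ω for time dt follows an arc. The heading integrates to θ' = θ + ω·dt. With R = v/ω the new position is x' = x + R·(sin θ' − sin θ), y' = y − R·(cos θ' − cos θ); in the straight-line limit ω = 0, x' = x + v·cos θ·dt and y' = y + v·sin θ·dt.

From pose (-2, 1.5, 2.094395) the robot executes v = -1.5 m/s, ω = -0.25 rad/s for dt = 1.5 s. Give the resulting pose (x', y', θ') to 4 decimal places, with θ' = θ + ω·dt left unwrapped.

θ' = 2.0944 + -0.25·1.5 = 1.7194
R = v/ω = -1.5/-0.25 = 6.0000
x' = -2 + 6.0000·(sin 1.7194 − sin 2.0944) = -1.2623
y' = 1.5 − 6.0000·(cos 1.7194 − cos 2.0944) = -0.6117

(-1.2623, -0.6117, 1.7194)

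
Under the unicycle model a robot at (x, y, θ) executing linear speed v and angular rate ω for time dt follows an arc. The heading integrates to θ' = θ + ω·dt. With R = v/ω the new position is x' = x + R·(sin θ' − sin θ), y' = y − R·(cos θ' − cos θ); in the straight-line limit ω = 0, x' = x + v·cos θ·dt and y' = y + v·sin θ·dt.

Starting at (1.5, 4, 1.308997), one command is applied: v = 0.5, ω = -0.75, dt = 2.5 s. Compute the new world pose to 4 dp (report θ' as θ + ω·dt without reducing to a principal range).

θ' = 1.3090 + -0.75·2.5 = -0.5660
R = v/ω = 0.5/-0.75 = -0.6667
x' = 1.5 + -0.6667·(sin -0.5660 − sin 1.3090) = 2.5015
y' = 4 − -0.6667·(cos -0.5660 − cos 1.3090) = 4.3902

(2.5015, 4.3902, -0.5660)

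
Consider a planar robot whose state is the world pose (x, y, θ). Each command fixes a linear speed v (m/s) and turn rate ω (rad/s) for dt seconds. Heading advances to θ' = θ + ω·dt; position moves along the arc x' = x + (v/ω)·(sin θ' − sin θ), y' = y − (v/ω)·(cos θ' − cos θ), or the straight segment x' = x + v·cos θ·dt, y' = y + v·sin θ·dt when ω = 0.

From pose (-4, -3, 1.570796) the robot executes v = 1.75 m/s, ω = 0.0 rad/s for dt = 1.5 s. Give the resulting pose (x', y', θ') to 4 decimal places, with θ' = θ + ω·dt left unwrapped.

(-4.0000, -0.3750, 1.5708)

θ' = 1.5708 + 0.0·1.5 = 1.5708
ω = 0 → straight: x' = -4 + 1.75·cos(1.5708)·1.5 = -4.0000
y' = -3 + 1.75·sin(1.5708)·1.5 = -0.3750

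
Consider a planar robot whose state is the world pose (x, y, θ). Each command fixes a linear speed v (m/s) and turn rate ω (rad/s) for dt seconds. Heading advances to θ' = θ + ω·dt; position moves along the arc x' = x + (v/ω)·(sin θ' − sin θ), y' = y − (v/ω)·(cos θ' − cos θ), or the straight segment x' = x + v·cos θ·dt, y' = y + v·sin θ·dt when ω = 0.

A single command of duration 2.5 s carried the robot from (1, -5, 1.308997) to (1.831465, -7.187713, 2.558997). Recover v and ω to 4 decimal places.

Δθ = 2.558997 − 1.308997 = 1.250000
ω = Δθ/dt = 1.250000/2.5 = 0.5000
R = −Δy/(cos θ' − cos θ) = -2.0000
v = R·ω = -2.0000·0.5000 = -1.0000

v = -1.0000, ω = 0.5000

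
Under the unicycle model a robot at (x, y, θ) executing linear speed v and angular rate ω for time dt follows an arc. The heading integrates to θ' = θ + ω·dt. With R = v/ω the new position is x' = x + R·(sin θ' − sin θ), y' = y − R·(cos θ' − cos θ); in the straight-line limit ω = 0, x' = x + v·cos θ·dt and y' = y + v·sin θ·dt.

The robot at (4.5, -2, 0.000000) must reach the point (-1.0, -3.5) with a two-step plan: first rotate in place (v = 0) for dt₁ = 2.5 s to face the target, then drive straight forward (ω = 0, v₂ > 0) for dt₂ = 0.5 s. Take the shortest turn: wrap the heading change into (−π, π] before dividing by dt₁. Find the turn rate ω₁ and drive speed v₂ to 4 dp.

heading to target = atan2(-3.5−-2, -1−4.5) = -2.8753
Δθ = wrap(-2.8753 − 0.0000) = -2.8753; ω₁ = Δθ/dt₁ = -1.1501
distance = √((-1−4.5)² + (-3.5−-2)²) = 5.7009; v₂ = distance/dt₂ = 11.4018

ω₁ = -1.1501, v₂ = 11.4018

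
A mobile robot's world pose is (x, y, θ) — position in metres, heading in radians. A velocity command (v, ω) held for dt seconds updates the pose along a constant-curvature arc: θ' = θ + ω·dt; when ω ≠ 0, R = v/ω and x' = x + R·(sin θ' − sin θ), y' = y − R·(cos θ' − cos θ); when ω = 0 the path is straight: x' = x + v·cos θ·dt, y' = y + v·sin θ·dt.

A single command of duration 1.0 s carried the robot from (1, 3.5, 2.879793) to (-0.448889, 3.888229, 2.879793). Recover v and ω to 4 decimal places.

Δθ = 2.879793 − 2.879793 = 0.000000
ω = Δθ/dt = 0.000000/1.0 = 0.0000
ω = 0 → v = (Δx·cos θ + Δy·sin θ)/dt = 1.5000

v = 1.5000, ω = 0.0000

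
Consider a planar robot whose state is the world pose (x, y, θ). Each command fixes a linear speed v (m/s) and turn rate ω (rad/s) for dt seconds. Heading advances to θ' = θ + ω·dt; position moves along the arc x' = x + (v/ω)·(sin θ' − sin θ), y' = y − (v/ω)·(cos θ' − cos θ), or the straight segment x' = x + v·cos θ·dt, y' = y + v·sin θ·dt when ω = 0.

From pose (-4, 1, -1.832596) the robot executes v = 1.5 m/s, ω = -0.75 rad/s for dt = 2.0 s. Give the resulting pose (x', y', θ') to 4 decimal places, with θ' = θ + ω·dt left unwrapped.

θ' = -1.8326 + -0.75·2.0 = -3.3326
R = v/ω = 1.5/-0.75 = -2.0000
x' = -4 + -2.0000·(sin -3.3326 − sin -1.8326) = -6.3115
y' = 1 − -2.0000·(cos -3.3326 − cos -1.8326) = -0.4460

(-6.3115, -0.4460, -3.3326)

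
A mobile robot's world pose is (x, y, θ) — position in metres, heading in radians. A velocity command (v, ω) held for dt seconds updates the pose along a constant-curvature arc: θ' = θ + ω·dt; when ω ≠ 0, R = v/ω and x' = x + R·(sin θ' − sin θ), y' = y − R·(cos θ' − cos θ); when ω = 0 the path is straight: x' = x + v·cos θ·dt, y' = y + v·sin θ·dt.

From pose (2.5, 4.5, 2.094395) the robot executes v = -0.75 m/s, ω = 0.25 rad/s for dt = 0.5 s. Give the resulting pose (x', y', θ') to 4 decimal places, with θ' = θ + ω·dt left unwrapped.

θ' = 2.0944 + 0.25·0.5 = 2.2194
R = v/ω = -0.75/0.25 = -3.0000
x' = 2.5 + -3.0000·(sin 2.2194 − sin 2.0944) = 2.7073
y' = 4.5 − -3.0000·(cos 2.2194 − cos 2.0944) = 4.1878

(2.7073, 4.1878, 2.2194)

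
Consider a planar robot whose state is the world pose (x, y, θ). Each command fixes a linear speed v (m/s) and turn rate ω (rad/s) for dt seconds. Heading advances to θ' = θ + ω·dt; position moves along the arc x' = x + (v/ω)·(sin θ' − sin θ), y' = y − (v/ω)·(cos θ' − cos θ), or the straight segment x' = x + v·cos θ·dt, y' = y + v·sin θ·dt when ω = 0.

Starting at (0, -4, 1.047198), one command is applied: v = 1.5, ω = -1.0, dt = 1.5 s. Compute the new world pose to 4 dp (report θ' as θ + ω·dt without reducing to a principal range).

θ' = 1.0472 + -1.0·1.5 = -0.4528
R = v/ω = 1.5/-1.0 = -1.5000
x' = 0 + -1.5000·(sin -0.4528 − sin 1.0472) = 1.9553
y' = -4 − -1.5000·(cos -0.4528 − cos 1.0472) = -3.4012

(1.9553, -3.4012, -0.4528)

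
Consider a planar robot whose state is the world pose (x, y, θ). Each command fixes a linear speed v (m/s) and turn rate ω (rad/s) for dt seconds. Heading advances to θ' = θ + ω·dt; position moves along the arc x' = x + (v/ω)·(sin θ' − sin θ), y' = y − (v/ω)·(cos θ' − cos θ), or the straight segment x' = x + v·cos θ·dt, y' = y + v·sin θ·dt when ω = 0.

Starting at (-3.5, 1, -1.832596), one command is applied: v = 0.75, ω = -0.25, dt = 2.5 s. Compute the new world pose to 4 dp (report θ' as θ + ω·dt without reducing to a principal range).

θ' = -1.8326 + -0.25·2.5 = -2.4576
R = v/ω = 0.75/-0.25 = -3.0000
x' = -3.5 + -3.0000·(sin -2.4576 − sin -1.8326) = -4.5021
y' = 1 − -3.0000·(cos -2.4576 − cos -1.8326) = -0.5487

(-4.5021, -0.5487, -2.4576)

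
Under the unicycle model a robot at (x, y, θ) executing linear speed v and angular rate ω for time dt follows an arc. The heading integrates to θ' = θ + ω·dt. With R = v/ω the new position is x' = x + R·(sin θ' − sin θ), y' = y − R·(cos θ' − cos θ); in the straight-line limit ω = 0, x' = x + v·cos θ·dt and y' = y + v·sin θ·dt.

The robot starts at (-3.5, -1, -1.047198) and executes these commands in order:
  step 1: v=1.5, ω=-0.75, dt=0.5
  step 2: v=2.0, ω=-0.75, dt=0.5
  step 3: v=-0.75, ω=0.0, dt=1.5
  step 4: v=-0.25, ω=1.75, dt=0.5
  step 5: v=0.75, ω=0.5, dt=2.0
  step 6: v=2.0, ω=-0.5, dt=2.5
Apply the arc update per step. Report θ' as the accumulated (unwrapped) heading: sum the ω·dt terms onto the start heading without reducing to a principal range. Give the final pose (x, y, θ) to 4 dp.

step 1: θ'=-1.4222 (R=-2.0000) → pose (-3.2541, -1.7039, -1.4222)
step 2: θ'=-1.7972 (R=-2.6667) → pose (-3.2928, -2.6973, -1.7972)
step 3: θ'=-1.7972 (straight) → pose (-3.0402, -1.6010, -1.7972)
step 4: θ'=-0.9222 (R=-0.1429) → pose (-3.0656, -1.4826, -0.9222)
step 5: θ'=0.0778 (R=1.5000) → pose (-1.7536, -2.0720, 0.0778)
step 6: θ'=-1.1722 (R=-4.0000) → pose (2.2437, -4.5074, -1.1722)

(2.2437, -4.5074, -1.1722)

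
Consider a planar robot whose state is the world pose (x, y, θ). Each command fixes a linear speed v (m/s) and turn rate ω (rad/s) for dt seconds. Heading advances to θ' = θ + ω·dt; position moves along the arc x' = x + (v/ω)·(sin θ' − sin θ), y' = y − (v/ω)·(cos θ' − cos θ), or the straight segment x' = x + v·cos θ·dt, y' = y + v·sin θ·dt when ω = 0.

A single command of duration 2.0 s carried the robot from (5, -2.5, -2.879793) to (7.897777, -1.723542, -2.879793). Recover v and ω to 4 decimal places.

Δθ = -2.879793 − -2.879793 = 0.000000
ω = Δθ/dt = 0.000000/2.0 = 0.0000
ω = 0 → v = (Δx·cos θ + Δy·sin θ)/dt = -1.5000

v = -1.5000, ω = 0.0000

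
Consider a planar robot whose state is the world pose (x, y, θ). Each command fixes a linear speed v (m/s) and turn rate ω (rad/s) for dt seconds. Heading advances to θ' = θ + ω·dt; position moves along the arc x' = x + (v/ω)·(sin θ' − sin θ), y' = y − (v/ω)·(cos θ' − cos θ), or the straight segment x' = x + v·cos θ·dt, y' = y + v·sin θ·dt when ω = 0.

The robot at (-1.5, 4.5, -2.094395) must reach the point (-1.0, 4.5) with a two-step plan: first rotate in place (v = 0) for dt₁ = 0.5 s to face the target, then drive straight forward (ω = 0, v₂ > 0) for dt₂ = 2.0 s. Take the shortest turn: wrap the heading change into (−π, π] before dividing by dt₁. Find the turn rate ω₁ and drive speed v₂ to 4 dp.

ω₁ = 4.1888, v₂ = 0.2500

heading to target = atan2(4.5−4.5, -1−-1.5) = 0.0000
Δθ = wrap(0.0000 − -2.0944) = 2.0944; ω₁ = Δθ/dt₁ = 4.1888
distance = √((-1−-1.5)² + (4.5−4.5)²) = 0.5000; v₂ = distance/dt₂ = 0.2500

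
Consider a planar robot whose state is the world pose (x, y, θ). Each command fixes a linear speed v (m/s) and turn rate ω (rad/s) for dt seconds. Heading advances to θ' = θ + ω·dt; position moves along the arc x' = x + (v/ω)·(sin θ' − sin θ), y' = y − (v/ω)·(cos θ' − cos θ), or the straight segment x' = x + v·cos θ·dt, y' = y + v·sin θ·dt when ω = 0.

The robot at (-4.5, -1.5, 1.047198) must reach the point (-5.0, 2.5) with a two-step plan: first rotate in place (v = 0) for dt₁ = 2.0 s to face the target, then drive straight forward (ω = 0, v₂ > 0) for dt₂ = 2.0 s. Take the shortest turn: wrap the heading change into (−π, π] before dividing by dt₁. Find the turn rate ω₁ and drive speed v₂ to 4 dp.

ω₁ = 0.3240, v₂ = 2.0156

heading to target = atan2(2.5−-1.5, -5−-4.5) = 1.6952
Δθ = wrap(1.6952 − 1.0472) = 0.6480; ω₁ = Δθ/dt₁ = 0.3240
distance = √((-5−-4.5)² + (2.5−-1.5)²) = 4.0311; v₂ = distance/dt₂ = 2.0156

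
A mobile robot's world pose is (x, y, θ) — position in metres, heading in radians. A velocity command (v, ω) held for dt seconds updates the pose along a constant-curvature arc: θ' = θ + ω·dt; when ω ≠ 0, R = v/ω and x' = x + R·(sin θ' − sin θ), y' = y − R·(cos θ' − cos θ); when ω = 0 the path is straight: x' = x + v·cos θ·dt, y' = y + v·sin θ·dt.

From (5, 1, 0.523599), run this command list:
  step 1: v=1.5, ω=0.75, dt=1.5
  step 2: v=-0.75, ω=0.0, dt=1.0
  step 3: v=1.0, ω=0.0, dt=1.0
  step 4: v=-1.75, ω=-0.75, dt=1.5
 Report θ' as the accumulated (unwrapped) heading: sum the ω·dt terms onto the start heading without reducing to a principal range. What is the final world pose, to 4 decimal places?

step 1: θ'=1.6486 (R=2.0000) → pose (5.9939, 2.8875, 1.6486)
step 2: θ'=1.6486 (straight) → pose (6.0522, 2.1398, 1.6486)
step 3: θ'=1.6486 (straight) → pose (5.9745, 3.1367, 1.6486)
step 4: θ'=0.5236 (R=2.3333) → pose (4.8149, 0.9347, 0.5236)

(4.8149, 0.9347, 0.5236)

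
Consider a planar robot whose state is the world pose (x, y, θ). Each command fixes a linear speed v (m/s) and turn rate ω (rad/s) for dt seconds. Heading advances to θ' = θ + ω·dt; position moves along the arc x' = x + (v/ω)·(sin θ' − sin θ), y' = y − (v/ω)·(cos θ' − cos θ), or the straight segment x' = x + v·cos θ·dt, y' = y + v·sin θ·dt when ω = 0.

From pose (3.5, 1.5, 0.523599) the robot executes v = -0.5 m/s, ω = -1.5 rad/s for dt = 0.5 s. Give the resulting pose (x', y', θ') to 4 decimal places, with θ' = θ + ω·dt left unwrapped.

(3.2585, 1.4638, -0.2264)

θ' = 0.5236 + -1.5·0.5 = -0.2264
R = v/ω = -0.5/-1.5 = 0.3333
x' = 3.5 + 0.3333·(sin -0.2264 − sin 0.5236) = 3.2585
y' = 1.5 − 0.3333·(cos -0.2264 − cos 0.5236) = 1.4638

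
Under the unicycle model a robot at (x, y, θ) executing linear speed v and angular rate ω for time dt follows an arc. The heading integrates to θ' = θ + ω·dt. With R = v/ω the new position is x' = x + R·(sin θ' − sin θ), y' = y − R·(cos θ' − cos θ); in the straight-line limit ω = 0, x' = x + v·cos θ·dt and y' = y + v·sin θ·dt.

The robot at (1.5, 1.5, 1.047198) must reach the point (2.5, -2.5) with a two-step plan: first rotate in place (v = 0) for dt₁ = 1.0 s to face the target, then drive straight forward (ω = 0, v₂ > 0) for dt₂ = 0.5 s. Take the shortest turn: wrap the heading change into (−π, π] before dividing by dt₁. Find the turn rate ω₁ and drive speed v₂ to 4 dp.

ω₁ = -2.3730, v₂ = 8.2462

heading to target = atan2(-2.5−1.5, 2.5−1.5) = -1.3258
Δθ = wrap(-1.3258 − 1.0472) = -2.3730; ω₁ = Δθ/dt₁ = -2.3730
distance = √((2.5−1.5)² + (-2.5−1.5)²) = 4.1231; v₂ = distance/dt₂ = 8.2462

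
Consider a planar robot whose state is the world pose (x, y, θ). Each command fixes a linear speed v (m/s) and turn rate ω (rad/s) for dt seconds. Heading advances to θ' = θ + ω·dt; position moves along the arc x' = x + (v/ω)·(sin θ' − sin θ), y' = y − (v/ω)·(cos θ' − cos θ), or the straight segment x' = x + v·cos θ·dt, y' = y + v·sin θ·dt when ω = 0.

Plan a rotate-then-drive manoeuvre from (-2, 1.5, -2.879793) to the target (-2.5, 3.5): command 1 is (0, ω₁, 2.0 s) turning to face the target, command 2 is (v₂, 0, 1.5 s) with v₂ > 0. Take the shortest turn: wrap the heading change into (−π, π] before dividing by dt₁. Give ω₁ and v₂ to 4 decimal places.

heading to target = atan2(3.5−1.5, -2.5−-2) = 1.8158
Δθ = wrap(1.8158 − -2.8798) = -1.5876; ω₁ = Δθ/dt₁ = -0.7938
distance = √((-2.5−-2)² + (3.5−1.5)²) = 2.0616; v₂ = distance/dt₂ = 1.3744

ω₁ = -0.7938, v₂ = 1.3744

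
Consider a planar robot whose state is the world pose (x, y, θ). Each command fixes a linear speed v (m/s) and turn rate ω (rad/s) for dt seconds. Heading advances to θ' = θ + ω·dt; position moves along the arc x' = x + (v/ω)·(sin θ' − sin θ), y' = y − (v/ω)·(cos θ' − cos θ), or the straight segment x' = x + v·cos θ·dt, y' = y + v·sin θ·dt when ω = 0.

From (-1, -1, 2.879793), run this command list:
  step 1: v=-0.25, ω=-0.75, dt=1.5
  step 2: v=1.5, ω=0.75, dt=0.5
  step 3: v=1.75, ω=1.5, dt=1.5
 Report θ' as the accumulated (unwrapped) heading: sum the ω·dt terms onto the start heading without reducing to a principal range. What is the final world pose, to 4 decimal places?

(-3.1210, -0.8040, 4.3798)

step 1: θ'=1.7548 (R=0.3333) → pose (-0.7586, -1.2610, 1.7548)
step 2: θ'=2.1298 (R=2.0000) → pose (-1.0292, -0.5662, 2.1298)
step 3: θ'=4.3798 (R=1.1667) → pose (-3.1210, -0.8040, 4.3798)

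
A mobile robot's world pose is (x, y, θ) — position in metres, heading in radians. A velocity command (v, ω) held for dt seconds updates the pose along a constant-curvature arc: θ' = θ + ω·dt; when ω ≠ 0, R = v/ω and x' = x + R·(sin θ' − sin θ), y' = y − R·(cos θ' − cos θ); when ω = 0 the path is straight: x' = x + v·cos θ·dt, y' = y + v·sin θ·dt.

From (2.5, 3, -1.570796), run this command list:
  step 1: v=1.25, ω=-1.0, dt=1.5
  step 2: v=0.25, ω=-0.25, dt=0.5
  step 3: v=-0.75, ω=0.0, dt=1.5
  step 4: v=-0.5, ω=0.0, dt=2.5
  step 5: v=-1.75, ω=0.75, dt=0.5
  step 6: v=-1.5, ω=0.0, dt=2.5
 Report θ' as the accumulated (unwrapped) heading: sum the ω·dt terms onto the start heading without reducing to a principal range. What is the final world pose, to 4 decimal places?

step 1: θ'=-3.0708 (R=-1.2500) → pose (1.3384, 1.7531, -3.0708)
step 2: θ'=-3.1958 (R=-1.0000) → pose (1.2135, 1.7521, -3.1958)
step 3: θ'=-3.1958 (straight) → pose (2.3369, 1.6911, -3.1958)
step 4: θ'=-3.1958 (straight) → pose (3.5850, 1.6234, -3.1958)
step 5: θ'=-2.8208 (R=-2.3333) → pose (4.4472, 1.7390, -2.8208)
step 6: θ'=-2.8208 (straight) → pose (8.0059, 2.9215, -2.8208)

(8.0059, 2.9215, -2.8208)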